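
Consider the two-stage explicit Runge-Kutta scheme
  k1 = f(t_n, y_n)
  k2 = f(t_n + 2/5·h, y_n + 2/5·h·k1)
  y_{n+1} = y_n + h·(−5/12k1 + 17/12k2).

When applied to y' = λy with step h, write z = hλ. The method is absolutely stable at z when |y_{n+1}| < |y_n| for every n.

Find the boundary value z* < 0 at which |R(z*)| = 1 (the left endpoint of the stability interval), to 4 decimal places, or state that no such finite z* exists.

left endpoint -1.7647.

On y'=λy, z=hλ:
  k1=λy_n ⇒ h·k1=z·y_n;  k2=λ(1+2/5z)y_n ⇒ h·k2=z(1+2/5z)y_n
  y_{n+1}/y_n = 1 − 5/12z + 17/12z(1+2/5z) = 1 + z + 17/30z²
  Hence R(z) = 1 + z + 17/30z².

Find x<0 with |R(x)|<1.
x=-0.76: |R|=0.5673
R=1: x+17/30x²=0 ⇒ x=−30/17=-1.7647; min R=1−1/(4·17/30)=0.5588>−1
Confirm numerically:
  x=-1.626: |R|=0.87220 <1
  x=-1.520: |R|=0.78923 <1
  x=-1.427: |R|=0.72692 <1
  x=-1.131: |R|=0.59386 <1
  x=-2.011: |R|=1.28067 >1
  x=-1.822: |R|=1.05915 >1
So |R|<1 on (-1.7647, 0).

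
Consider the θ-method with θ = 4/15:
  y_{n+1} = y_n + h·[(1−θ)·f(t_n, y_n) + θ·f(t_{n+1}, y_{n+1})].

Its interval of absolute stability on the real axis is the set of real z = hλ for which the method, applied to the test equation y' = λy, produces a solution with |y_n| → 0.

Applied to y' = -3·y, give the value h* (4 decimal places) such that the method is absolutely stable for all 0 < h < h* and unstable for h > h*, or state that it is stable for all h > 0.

Set f=λy, z=hλ:
  y_{n+1} = y_n + z·[11/15·y_n + 4/15·y_{n+1}] ⇒ (1 − 4/15z)y_{n+1} = (1 + 11/15z)y_n
  ⇒ R(z) = (1 + 11/15z)/(1 − 4/15z).

Boundary: |R(x)|=1, x<0.
x=-1.74: |R|=0.1885
R=−1: 1+11/15x = −1+4/15x ⇒ -7/15x=2 ⇒ x=2/(-7/15)=-4.2857
Confirm numerically:
  x=-2.161: |R|=0.37096 <1
  x=-1.977: |R|=0.29453 <1
  x=-1.963: |R|=0.28851 <1
  x=-4.680: |R|=1.08185 >1
  x=-4.620: |R|=1.06989 >1
  x=-4.441: |R|=1.03318 >1
So |R|<1 on (-4.2857, 0).

(-4.2857,0); λ=-3 ⇒ h* = (30/7)/3 = 1.4286.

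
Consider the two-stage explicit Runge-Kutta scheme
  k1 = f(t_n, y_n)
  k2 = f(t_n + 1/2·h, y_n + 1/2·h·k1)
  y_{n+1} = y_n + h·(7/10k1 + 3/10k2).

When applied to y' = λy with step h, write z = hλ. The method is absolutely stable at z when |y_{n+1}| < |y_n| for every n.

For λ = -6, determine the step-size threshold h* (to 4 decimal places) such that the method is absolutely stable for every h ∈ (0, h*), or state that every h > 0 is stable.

(-6.6667,0); λ=-6 ⇒ h* = (20/3)/6 = 1.1111.

On y'=λy, z=hλ:
  k1=λy_n ⇒ h·k1=z·y_n;  k2=λ(1+1/2z)y_n ⇒ h·k2=z(1+1/2z)y_n
  y_{n+1}/y_n = 1 + 7/10z + 3/10z(1+1/2z) = 1 + z + 3/20z²
  R(z) = 1 + z + 3/20z².

Solve |R(x)|<1 on ℝ⁻.
x=-1.15: |R|=0.0484
R=1: x+3/20x²=0 ⇒ x=−20/3=-6.6667; min R=1−1/(4·3/20)=-0.6667>−1
Confirm numerically:
  x=-5.682: |R|=0.16077 <1
  x=-4.115: |R|=0.57502 <1
  x=-3.794: |R|=0.63483 <1
  x=-7.233: |R|=1.61444 >1
  x=-7.068: |R|=1.42549 >1
Interval (-6.6667, 0).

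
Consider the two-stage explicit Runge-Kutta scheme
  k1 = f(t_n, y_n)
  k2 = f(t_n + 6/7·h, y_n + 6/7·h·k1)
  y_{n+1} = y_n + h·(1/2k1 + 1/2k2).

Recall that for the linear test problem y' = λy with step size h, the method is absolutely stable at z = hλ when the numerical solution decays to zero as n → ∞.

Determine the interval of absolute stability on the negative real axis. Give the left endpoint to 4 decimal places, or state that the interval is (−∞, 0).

Set f=λy, z=hλ:
  k1=λy_n ⇒ h·k1=z·y_n;  k2=λ(1+6/7z)y_n ⇒ h·k2=z(1+6/7z)y_n
  y_{n+1}/y_n = 1 + 1/2z + 1/2z(1+6/7z) = 1 + z + 3/7z²
  R(z) = 1 + z + 3/7z².

Boundary: |R(x)|=1, x<0.
x=-0.64: |R|=0.5355
R=1: x+3/7x²=0 ⇒ x=−7/3=-2.3333; min R=1−1/(4·3/7)=0.4167>−1
Confirm numerically:
  x=-2.125: |R|=0.81027 <1
  x=-2.051: |R|=0.75183 <1
  x=-1.814: |R|=0.59626 <1
  x=-1.399: |R|=0.43980 <1
  x=-2.770: |R|=1.51839 >1
  x=-2.748: |R|=1.48836 >1
So |R|<1 on (-2.3333, 0).

z∈(-2.3333,0).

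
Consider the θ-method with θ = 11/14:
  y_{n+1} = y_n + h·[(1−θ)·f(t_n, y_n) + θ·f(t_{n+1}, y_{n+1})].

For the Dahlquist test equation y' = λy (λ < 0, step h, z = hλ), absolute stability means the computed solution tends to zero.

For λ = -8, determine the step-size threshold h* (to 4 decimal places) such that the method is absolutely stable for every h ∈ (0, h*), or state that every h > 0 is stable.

Test eqn y'=λy, z=hλ:
  y_{n+1} = y_n + z·[3/14·y_n + 11/14·y_{n+1}] ⇒ (1 − 11/14z)y_{n+1} = (1 + 3/14z)y_n
  R(z) = (1 + 3/14z)/(1 − 11/14z).

Solve |R(x)|<1 on ℝ⁻.
x=-0.39: |R|=0.7015
x=-2: |R|=0.2222
x=-10: |R|=0.1290
x=-100: |R|=0.2567
θ=11/14≥1/2 ⇒ |1+3/14x|<|1−11/14x| ∀x<0 ⇒ interval (−∞,0).

(−∞, 0) — no finite endpoint. Any h>0 works for λ=-8.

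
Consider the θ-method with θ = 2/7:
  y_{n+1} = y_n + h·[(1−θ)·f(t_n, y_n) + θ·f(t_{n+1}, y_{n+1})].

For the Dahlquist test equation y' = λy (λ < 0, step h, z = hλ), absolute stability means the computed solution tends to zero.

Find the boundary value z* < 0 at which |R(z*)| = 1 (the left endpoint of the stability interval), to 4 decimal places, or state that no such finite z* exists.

Test eqn y'=λy, z=hλ:
  y_{n+1} = y_n + z·[5/7·y_n + 2/7·y_{n+1}] ⇒ (1 − 2/7z)y_{n+1} = (1 + 5/7z)y_n
  so R(z) = (1 + 5/7z)/(1 − 2/7z).

Find x<0 with |R(x)|<1.
x=-1.76: |R|=0.1711
R=−1: 1+5/7x = −1+2/7x ⇒ -3/7x=2 ⇒ x=2/(-3/7)=-4.6667
Confirm numerically:
  x=-4.609: |R|=0.98933 <1
  x=-3.992: |R|=0.86492 <1
  x=-2.881: |R|=0.58024 <1
  x=-5.242: |R|=1.09872 >1
  x=-5.129: |R|=1.08037 >1
Interval (-4.6667, 0).

z* = -4.6667.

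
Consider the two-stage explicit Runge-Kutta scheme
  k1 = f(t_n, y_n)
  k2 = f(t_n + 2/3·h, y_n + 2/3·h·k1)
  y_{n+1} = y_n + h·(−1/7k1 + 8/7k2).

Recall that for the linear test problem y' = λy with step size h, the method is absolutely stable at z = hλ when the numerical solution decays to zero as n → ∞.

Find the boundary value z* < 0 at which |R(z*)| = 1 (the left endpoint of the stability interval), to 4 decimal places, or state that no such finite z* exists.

z* = -1.3125.

With y'=λy (z=hλ):
  k1=λy_n ⇒ h·k1=z·y_n;  k2=λ(1+2/3z)y_n ⇒ h·k2=z(1+2/3z)y_n
  y_{n+1}/y_n = 1 − 1/7z + 8/7z(1+2/3z) = 1 + z + 16/21z²
  ⇒ R(z) = 1 + z + 16/21z².

Boundary: |R(x)|=1, x<0.
x=-0.5: |R|=0.6905
R=1: x+16/21x²=0 ⇒ x=−21/16=-1.3125; min R=1−1/(4·16/21)=0.6719>−1
Confirm numerically:
  x=-1.204: |R|=0.90047 <1
  x=-1.179: |R|=0.88008 <1
  x=-0.939: |R|=0.73279 <1
  x=-0.925: |R|=0.72690 <1
  x=-1.815: |R|=1.69489 >1
  x=-1.714: |R|=1.52432 >1
Interval (-1.3125, 0).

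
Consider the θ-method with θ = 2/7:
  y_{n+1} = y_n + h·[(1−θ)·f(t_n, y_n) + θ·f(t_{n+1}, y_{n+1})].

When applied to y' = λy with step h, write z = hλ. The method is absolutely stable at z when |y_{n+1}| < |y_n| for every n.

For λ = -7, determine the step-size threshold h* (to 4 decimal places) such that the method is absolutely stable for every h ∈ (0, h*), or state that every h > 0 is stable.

(-4.6667,0); λ=-7 ⇒ h* = (14/3)/7 = 0.6667.

On y'=λy, z=hλ:
  y_{n+1} = y_n + z·[5/7·y_n + 2/7·y_{n+1}] ⇒ (1 − 2/7z)y_{n+1} = (1 + 5/7z)y_n
  so R(z) = (1 + 5/7z)/(1 − 2/7z).

Solve |R(x)|<1 on ℝ⁻.
x=-1.45: |R|=0.0253
R=−1: 1+5/7x = −1+2/7x ⇒ -3/7x=2 ⇒ x=2/(-3/7)=-4.6667
Confirm numerically:
  x=-4.489: |R|=0.96664 <1
  x=-4.240: |R|=0.91731 <1
  x=-3.642: |R|=0.78479 <1
  x=-5.147: |R|=1.08332 >1
  x=-5.051: |R|=1.06742 >1
  x=-5.005: |R|=1.05967 >1
So |R|<1 on (-4.6667, 0).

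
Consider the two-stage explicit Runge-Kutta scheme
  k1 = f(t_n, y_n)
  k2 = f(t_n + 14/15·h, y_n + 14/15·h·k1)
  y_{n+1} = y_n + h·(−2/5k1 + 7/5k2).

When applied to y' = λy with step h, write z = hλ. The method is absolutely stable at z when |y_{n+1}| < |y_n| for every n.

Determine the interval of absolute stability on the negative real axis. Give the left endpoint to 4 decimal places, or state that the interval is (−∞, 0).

z∈(-0.7653,0).

Set f=λy, z=hλ:
  k1=λy_n ⇒ h·k1=z·y_n;  k2=λ(1+14/15z)y_n ⇒ h·k2=z(1+14/15z)y_n
  y_{n+1}/y_n = 1 − 2/5z + 7/5z(1+14/15z) = 1 + z + 98/75z²
  so R(z) = 1 + z + 98/75z².

Solve |R(x)|<1 on ℝ⁻.
x=-1.62: |R|=2.8092
R=1: x+98/75x²=0 ⇒ x=−75/98=-0.7653; min R=1−1/(4·98/75)=0.8087>−1
Confirm numerically:
  x=-0.482: |R|=0.82157 <1
  x=-0.390: |R|=0.80874 <1
  x=-0.334: |R|=0.81177 <1
  x=-1.263: |R|=1.82135 >1
  x=-0.826: |R|=1.06551 >1
Interval (-0.7653, 0).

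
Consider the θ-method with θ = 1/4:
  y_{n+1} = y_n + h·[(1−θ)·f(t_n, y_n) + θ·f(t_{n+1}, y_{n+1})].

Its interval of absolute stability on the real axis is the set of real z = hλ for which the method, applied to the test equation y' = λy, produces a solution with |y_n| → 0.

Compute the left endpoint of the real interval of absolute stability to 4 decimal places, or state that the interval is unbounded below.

z* = -4.0000.

On y'=λy, z=hλ:
  y_{n+1} = y_n + z·[3/4·y_n + 1/4·y_{n+1}] ⇒ (1 − 1/4z)y_{n+1} = (1 + 3/4z)y_n
  R(z) = (1 + 3/4z)/(1 − 1/4z).

Find x<0 with |R(x)|<1.
x=-1.27: |R|=0.0361
R=−1: 1+3/4x = −1+1/4x ⇒ -1/2x=2 ⇒ x=2/(-1/2)=-4.0000
Confirm numerically:
  x=-3.899: |R|=0.97443 <1
  x=-3.791: |R|=0.94635 <1
  x=-2.940: |R|=0.69452 <1
  x=-2.659: |R|=0.59724 <1
  x=-4.355: |R|=1.08498 >1
  x=-4.177: |R|=1.04329 >1
So |R|<1 on (-4.0000, 0).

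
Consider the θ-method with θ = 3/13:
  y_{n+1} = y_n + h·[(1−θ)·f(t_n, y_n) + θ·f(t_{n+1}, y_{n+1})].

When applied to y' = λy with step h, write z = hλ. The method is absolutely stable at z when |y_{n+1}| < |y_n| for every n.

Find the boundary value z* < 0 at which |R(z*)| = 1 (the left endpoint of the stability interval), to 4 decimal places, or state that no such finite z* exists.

z* = -3.7143.

Test eqn y'=λy, z=hλ:
  y_{n+1} = y_n + z·[10/13·y_n + 3/13·y_{n+1}] ⇒ (1 − 3/13z)y_{n+1} = (1 + 10/13z)y_n
  ⇒ R(z) = (1 + 10/13z)/(1 − 3/13z).

Find x<0 with |R(x)|<1.
x=-0.56: |R|=0.5041
R=−1: 1+10/13x = −1+3/13x ⇒ -7/13x=2 ⇒ x=2/(-7/13)=-3.7143
Confirm numerically:
  x=-2.883: |R|=0.73121 <1
  x=-1.962: |R|=0.35052 <1
  x=-1.772: |R|=0.25770 <1
  x=-4.094: |R|=1.10513 >1
  x=-4.040: |R|=1.09076 >1
  x=-3.758: |R|=1.01261 >1
Stable set (-3.7143, 0).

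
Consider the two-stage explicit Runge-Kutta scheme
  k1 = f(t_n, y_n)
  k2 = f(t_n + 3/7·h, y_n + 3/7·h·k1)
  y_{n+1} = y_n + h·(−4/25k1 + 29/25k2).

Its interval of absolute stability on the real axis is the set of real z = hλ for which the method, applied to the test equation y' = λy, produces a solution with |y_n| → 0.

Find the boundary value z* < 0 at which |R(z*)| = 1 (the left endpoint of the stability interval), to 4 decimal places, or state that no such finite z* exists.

left endpoint -2.0115.

With y'=λy (z=hλ):
  k1=λy_n ⇒ h·k1=z·y_n;  k2=λ(1+3/7z)y_n ⇒ h·k2=z(1+3/7z)y_n
  y_{n+1}/y_n = 1 − 4/25z + 29/25z(1+3/7z) = 1 + z + 87/175z²
  so R(z) = 1 + z + 87/175z².

Solve |R(x)|<1 on ℝ⁻.
x=-0.86: |R|=0.5077
R=1: x+87/175x²=0 ⇒ x=−175/87=-2.0115; min R=1−1/(4·87/175)=0.4971>−1
Confirm numerically:
  x=-1.962: |R|=0.95172 <1
  x=-1.488: |R|=0.61275 <1
  x=-1.445: |R|=0.59305 <1
  x=-1.082: |R|=0.50002 <1
  x=-2.371: |R|=1.42376 >1
  x=-2.342: |R|=1.38481 >1
Stable set (-2.0115, 0).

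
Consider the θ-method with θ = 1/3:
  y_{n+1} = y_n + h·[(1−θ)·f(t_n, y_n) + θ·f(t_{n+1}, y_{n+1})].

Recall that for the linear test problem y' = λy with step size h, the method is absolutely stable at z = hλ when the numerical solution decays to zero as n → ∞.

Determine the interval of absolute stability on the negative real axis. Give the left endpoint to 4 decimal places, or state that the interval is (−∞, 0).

On y'=λy, z=hλ:
  y_{n+1} = y_n + z·[2/3·y_n + 1/3·y_{n+1}] ⇒ (1 − 1/3z)y_{n+1} = (1 + 2/3z)y_n
  R(z) = (1 + 2/3z)/(1 − 1/3z).

Solve |R(x)|<1 on ℝ⁻.
x=-1.57: |R|=0.0306
R=−1: 1+2/3x = −1+1/3x ⇒ -1/3x=2 ⇒ x=2/(-1/3)=-6.0000
Confirm numerically:
  x=-4.683: |R|=0.82858 <1
  x=-4.200: |R|=0.75000 <1
  x=-3.789: |R|=0.67433 <1
  x=-2.707: |R|=0.42299 <1
  x=-6.336: |R|=1.03599 >1
  x=-6.148: |R|=1.01618 >1
Interval (-6.0000, 0).

(-6.0000, 0).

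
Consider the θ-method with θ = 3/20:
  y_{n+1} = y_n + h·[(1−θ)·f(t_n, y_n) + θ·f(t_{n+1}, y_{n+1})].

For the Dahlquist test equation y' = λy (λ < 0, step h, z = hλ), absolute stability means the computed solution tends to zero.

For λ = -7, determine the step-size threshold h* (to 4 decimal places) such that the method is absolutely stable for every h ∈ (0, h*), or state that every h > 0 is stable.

With y'=λy (z=hλ):
  y_{n+1} = y_n + z·[17/20·y_n + 3/20·y_{n+1}] ⇒ (1 − 3/20z)y_{n+1} = (1 + 17/20z)y_n
  ⇒ R(z) = (1 + 17/20z)/(1 − 3/20z).

Solve |R(x)|<1 on ℝ⁻.
x=-0.47: |R|=0.5610
R=−1: 1+17/20x = −1+3/20x ⇒ -7/10x=2 ⇒ x=2/(-7/10)=-2.8571
Confirm numerically:
  x=-2.560: |R|=0.84971 <1
  x=-2.476: |R|=0.80545 <1
  x=-1.476: |R|=0.20845 <1
  x=-1.240: |R|=0.04553 <1
  x=-3.202: |R|=1.16308 >1
  x=-3.117: |R|=1.12395 >1
  x=-2.962: |R|=1.05082 >1
Interval (-2.8571, 0).

(-2.8571,0); λ=-7 ⇒ h* = (20/7)/7 = 0.4082.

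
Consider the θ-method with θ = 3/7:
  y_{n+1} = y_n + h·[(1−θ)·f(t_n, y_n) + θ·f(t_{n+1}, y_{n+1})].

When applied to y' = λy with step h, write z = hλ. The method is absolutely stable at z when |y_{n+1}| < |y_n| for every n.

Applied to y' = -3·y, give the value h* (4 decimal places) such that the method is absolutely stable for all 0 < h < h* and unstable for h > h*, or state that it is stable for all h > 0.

(-14.0000,0); λ=-3 ⇒ h* = (14)/3 = 4.6667.

On y'=λy, z=hλ:
  y_{n+1} = y_n + z·[4/7·y_n + 3/7·y_{n+1}] ⇒ (1 − 3/7z)y_{n+1} = (1 + 4/7z)y_n
  ⇒ R(z) = (1 + 4/7z)/(1 − 3/7z).

Boundary: |R(x)|=1, x<0.
x=-0.81: |R|=0.3987
R=−1: 1+4/7x = −1+3/7x ⇒ -1/7x=2 ⇒ x=2/(-1/7)=-14.0000
Confirm numerically:
  x=-13.231: |R|=0.98353 <1
  x=-7.395: |R|=0.77369 <1
  x=-7.139: |R|=0.75856 <1
  x=-6.617: |R|=0.72504 <1
  x=-14.422: |R|=1.00840 >1
  x=-14.349: |R|=1.00697 >1
  x=-14.074: |R|=1.00150 >1
Interval (-14.0000, 0).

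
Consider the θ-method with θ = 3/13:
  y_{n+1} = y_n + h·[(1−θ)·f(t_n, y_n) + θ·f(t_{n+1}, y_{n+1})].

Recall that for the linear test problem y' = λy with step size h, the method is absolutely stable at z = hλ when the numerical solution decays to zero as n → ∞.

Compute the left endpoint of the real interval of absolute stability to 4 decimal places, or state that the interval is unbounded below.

z* = -3.7143.

On y'=λy, z=hλ:
  y_{n+1} = y_n + z·[10/13·y_n + 3/13·y_{n+1}] ⇒ (1 − 3/13z)y_{n+1} = (1 + 10/13z)y_n
  ⇒ R(z) = (1 + 10/13z)/(1 − 3/13z).

Need |R(x)|<1, x<0.
x=-1.26: |R|=0.0238
R=−1: 1+10/13x = −1+3/13x ⇒ -7/13x=2 ⇒ x=2/(-7/13)=-3.7143
Confirm numerically:
  x=-3.616: |R|=0.97115 <1
  x=-3.611: |R|=0.96966 <1
  x=-1.929: |R|=0.33481 <1
  x=-3.995: |R|=1.07865 >1
  x=-3.853: |R|=1.03954 >1
  x=-3.799: |R|=1.02431 >1
So |R|<1 on (-3.7143, 0).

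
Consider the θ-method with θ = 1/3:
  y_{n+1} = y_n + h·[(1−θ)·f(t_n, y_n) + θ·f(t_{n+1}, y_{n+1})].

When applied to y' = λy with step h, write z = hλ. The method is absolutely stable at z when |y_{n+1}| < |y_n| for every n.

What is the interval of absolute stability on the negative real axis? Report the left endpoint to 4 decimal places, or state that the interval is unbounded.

z∈(-6.0000,0).

With y'=λy (z=hλ):
  y_{n+1} = y_n + z·[2/3·y_n + 1/3·y_{n+1}] ⇒ (1 − 1/3z)y_{n+1} = (1 + 2/3z)y_n
  R(z) = (1 + 2/3z)/(1 − 1/3z).

Need |R(x)|<1, x<0.
x=-1.31: |R|=0.0882
R=−1: 1+2/3x = −1+1/3x ⇒ -1/3x=2 ⇒ x=2/(-1/3)=-6.0000
Confirm numerically:
  x=-5.882: |R|=0.98671 <1
  x=-3.727: |R|=0.66211 <1
  x=-3.661: |R|=0.64885 <1
  x=-2.757: |R|=0.43669 <1
  x=-6.520: |R|=1.05462 >1
  x=-6.059: |R|=1.00651 >1
Interval (-6.0000, 0).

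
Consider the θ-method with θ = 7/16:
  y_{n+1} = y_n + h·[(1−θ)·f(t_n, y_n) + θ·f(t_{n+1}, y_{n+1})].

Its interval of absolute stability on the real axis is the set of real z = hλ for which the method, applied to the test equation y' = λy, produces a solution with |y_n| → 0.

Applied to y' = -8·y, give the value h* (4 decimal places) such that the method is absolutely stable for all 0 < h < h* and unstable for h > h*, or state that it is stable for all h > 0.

Set f=λy, z=hλ:
  y_{n+1} = y_n + z·[9/16·y_n + 7/16·y_{n+1}] ⇒ (1 − 7/16z)y_{n+1} = (1 + 9/16z)y_n
  so R(z) = (1 + 9/16z)/(1 − 7/16z).

Need |R(x)|<1, x<0.
x=-0.46: |R|=0.6171
R=−1: 1+9/16x = −1+7/16x ⇒ -1/8x=2 ⇒ x=2/(-1/8)=-16.0000
Confirm numerically:
  x=-15.607: |R|=0.99372 <1
  x=-14.608: |R|=0.97646 <1
  x=-11.043: |R|=0.89374 <1
  x=-8.338: |R|=0.79394 <1
  x=-16.576: |R|=1.00873 >1
  x=-16.154: |R|=1.00239 >1
So |R|<1 on (-16.0000, 0).

(-16.0000,0); λ=-8 ⇒ h* = (16)/8 = 2.0000.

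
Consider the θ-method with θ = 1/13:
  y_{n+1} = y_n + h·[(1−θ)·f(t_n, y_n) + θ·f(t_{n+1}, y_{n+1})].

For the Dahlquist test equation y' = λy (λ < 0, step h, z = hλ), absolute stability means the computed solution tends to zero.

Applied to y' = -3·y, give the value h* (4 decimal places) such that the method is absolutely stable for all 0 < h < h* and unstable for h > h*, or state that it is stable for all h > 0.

Test eqn y'=λy, z=hλ:
  y_{n+1} = y_n + z·[12/13·y_n + 1/13·y_{n+1}] ⇒ (1 − 1/13z)y_{n+1} = (1 + 12/13z)y_n
  R(z) = (1 + 12/13z)/(1 − 1/13z).

Solve |R(x)|<1 on ℝ⁻.
x=-1.53: |R|=0.3689
R=−1: 1+12/13x = −1+1/13x ⇒ -11/13x=2 ⇒ x=2/(-11/13)=-2.3636
Confirm numerically:
  x=-2.125: |R|=0.82645 <1
  x=-1.993: |R|=0.72807 <1
  x=-1.696: |R|=0.50027 <1
  x=-1.326: |R|=0.20327 <1
  x=-2.890: |R|=1.36438 >1
  x=-2.649: |R|=1.20059 >1
  x=-2.622: |R|=1.18192 >1
So |R|<1 on (-2.3636, 0).

(-2.3636,0); λ=-3 ⇒ h* = (26/11)/3 = 0.7879.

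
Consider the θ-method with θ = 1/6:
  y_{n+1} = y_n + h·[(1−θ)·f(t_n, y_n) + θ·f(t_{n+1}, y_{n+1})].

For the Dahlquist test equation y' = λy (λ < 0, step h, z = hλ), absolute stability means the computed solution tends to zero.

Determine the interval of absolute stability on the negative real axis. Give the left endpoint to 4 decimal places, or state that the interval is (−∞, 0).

Set f=λy, z=hλ:
  y_{n+1} = y_n + z·[5/6·y_n + 1/6·y_{n+1}] ⇒ (1 − 1/6z)y_{n+1} = (1 + 5/6z)y_n
  R(z) = (1 + 5/6z)/(1 − 1/6z).

Boundary: |R(x)|=1, x<0.
x=-0.32: |R|=0.6962
R=−1: 1+5/6x = −1+1/6x ⇒ -2/3x=2 ⇒ x=2/(-2/3)=-3.0000
Confirm numerically:
  x=-2.666: |R|=0.84583 <1
  x=-1.790: |R|=0.37869 <1
  x=-1.709: |R|=0.33013 <1
  x=-1.464: |R|=0.17685 <1
  x=-3.416: |R|=1.17672 >1
  x=-3.317: |R|=1.13610 >1
So |R|<1 on (-3.0000, 0).

z∈(-3.0000,0).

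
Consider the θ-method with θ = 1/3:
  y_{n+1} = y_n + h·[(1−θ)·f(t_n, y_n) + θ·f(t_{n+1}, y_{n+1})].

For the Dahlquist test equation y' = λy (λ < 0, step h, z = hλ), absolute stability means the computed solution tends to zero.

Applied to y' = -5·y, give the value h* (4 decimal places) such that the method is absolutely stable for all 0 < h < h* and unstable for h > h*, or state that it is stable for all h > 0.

Set f=λy, z=hλ:
  y_{n+1} = y_n + z·[2/3·y_n + 1/3·y_{n+1}] ⇒ (1 − 1/3z)y_{n+1} = (1 + 2/3z)y_n
  so R(z) = (1 + 2/3z)/(1 − 1/3z).

Solve |R(x)|<1 on ℝ⁻.
x=-0.65: |R|=0.4658
R=−1: 1+2/3x = −1+1/3x ⇒ -1/3x=2 ⇒ x=2/(-1/3)=-6.0000
Confirm numerically:
  x=-5.887: |R|=0.98728 <1
  x=-5.812: |R|=0.97867 <1
  x=-4.328: |R|=0.77183 <1
  x=-6.598: |R|=1.06230 >1
  x=-6.133: |R|=1.01456 >1
  x=-6.098: |R|=1.01077 >1
Stable set (-6.0000, 0).

(-6.0000,0); λ=-5 ⇒ h* = (6)/5 = 1.2000.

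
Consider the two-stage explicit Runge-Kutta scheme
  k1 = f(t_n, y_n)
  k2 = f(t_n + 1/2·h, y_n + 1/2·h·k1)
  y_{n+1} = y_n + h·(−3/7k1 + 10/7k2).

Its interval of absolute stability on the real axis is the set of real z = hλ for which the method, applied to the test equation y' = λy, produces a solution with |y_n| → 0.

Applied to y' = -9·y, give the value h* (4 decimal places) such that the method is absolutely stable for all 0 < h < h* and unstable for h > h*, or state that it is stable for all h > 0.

Set f=λy, z=hλ:
  k1=λy_n ⇒ h·k1=z·y_n;  k2=λ(1+1/2z)y_n ⇒ h·k2=z(1+1/2z)y_n
  y_{n+1}/y_n = 1 − 3/7z + 10/7z(1+1/2z) = 1 + z + 5/7z²
  Hence R(z) = 1 + z + 5/7z².

Solve |R(x)|<1 on ℝ⁻.
x=-1.43: |R|=1.0306
R=1: x+5/7x²=0 ⇒ x=−7/5=-1.4000; min R=1−1/(4·5/7)=0.6500>−1
Confirm numerically:
  x=-0.961: |R|=0.69866 <1
  x=-0.940: |R|=0.69114 <1
  x=-0.682: |R|=0.65023 <1
  x=-1.906: |R|=1.68888 >1
  x=-1.484: |R|=1.08904 >1
So |R|<1 on (-1.4000, 0).

(-1.4000,0); λ=-9 ⇒ h* = (7/5)/9 = 0.1556.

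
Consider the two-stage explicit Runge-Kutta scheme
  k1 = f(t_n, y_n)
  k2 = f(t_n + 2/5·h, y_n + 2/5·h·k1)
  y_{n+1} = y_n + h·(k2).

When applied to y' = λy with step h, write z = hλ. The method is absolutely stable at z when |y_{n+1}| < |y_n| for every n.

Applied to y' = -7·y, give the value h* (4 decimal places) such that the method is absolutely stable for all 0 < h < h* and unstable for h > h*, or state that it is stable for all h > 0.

Test eqn y'=λy, z=hλ:
  k1=λy_n ⇒ h·k1=z·y_n;  k2=λ(1+2/5z)y_n ⇒ h·k2=z(1+2/5z)y_n
  y_{n+1}/y_n = 1 + z(1+2/5z) = 1 + z + 2/5z²
  Hence R(z) = 1 + z + 2/5z².

Find x<0 with |R(x)|<1.
x=-1.21: |R|=0.3756
R=1: x+2/5x²=0 ⇒ x=−5/2=-2.5000; min R=1−1/(4·2/5)=0.3750>−1
Confirm numerically:
  x=-2.062: |R|=0.63874 <1
  x=-1.830: |R|=0.50956 <1
  x=-1.794: |R|=0.49337 <1
  x=-1.318: |R|=0.37685 <1
  x=-3.036: |R|=1.65092 >1
  x=-2.691: |R|=1.20559 >1
Interval (-2.5000, 0).

(-2.5000,0); λ=-7 ⇒ h* = (5/2)/7 = 0.3571.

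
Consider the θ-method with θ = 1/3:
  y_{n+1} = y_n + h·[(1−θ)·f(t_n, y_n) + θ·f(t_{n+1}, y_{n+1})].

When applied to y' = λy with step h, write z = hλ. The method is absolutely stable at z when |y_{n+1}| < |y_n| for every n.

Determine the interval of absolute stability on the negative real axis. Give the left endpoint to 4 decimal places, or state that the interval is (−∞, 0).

(-6.0000, 0).

With y'=λy (z=hλ):
  y_{n+1} = y_n + z·[2/3·y_n + 1/3·y_{n+1}] ⇒ (1 − 1/3z)y_{n+1} = (1 + 2/3z)y_n
  R(z) = (1 + 2/3z)/(1 − 1/3z).

Solve |R(x)|<1 on ℝ⁻.
x=-0.41: |R|=0.6393
R=−1: 1+2/3x = −1+1/3x ⇒ -1/3x=2 ⇒ x=2/(-1/3)=-6.0000
Confirm numerically:
  x=-4.774: |R|=0.84229 <1
  x=-4.232: |R|=0.75553 <1
  x=-3.981: |R|=0.71079 <1
  x=-3.395: |R|=0.59265 <1
  x=-6.582: |R|=1.06074 >1
  x=-6.044: |R|=1.00487 >1
Stable set (-6.0000, 0).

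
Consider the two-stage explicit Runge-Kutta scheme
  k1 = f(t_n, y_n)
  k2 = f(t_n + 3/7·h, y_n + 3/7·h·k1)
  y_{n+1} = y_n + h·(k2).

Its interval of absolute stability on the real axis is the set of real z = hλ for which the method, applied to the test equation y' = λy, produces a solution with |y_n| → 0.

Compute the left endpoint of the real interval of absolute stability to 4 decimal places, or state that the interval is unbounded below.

z* = -2.3333.

On y'=λy, z=hλ:
  k1=λy_n ⇒ h·k1=z·y_n;  k2=λ(1+3/7z)y_n ⇒ h·k2=z(1+3/7z)y_n
  y_{n+1}/y_n = 1 + z(1+3/7z) = 1 + z + 3/7z²
  so R(z) = 1 + z + 3/7z².

Need |R(x)|<1, x<0.
x=-1.18: |R|=0.4167
R=1: x+3/7x²=0 ⇒ x=−7/3=-2.3333; min R=1−1/(4·3/7)=0.4167>−1
Confirm numerically:
  x=-2.086: |R|=0.77888 <1
  x=-1.739: |R|=0.55705 <1
  x=-1.653: |R|=0.51803 <1
  x=-2.558: |R|=1.24630 >1
Stable set (-2.3333, 0).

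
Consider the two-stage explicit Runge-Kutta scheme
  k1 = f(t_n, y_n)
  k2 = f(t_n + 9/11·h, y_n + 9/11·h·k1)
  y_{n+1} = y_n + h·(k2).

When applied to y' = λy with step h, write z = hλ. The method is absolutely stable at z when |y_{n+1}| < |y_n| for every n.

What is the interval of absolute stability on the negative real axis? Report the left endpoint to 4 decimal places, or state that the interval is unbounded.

Set f=λy, z=hλ:
  k1=λy_n ⇒ h·k1=z·y_n;  k2=λ(1+9/11z)y_n ⇒ h·k2=z(1+9/11z)y_n
  y_{n+1}/y_n = 1 + z(1+9/11z) = 1 + z + 9/11z²
  R(z) = 1 + z + 9/11z².

Solve |R(x)|<1 on ℝ⁻.
x=-1.6: |R|=1.4945
R=1: x+9/11x²=0 ⇒ x=−11/9=-1.2222; min R=1−1/(4·9/11)=0.6944>−1
Confirm numerically:
  x=-1.164: |R|=0.94455 <1
  x=-0.663: |R|=0.69665 <1
  x=-0.558: |R|=0.69675 <1
  x=-1.779: |R|=1.81042 >1
  x=-1.761: |R|=1.77628 >1
Stable set (-1.2222, 0).

z∈(-1.2222,0).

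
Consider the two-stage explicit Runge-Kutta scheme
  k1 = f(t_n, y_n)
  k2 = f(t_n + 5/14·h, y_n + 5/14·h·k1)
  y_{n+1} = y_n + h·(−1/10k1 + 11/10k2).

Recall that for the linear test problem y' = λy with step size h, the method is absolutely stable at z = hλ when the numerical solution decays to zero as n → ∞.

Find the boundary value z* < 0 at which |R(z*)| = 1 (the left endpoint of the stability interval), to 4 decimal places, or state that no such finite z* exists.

z* = -2.5455.

Set f=λy, z=hλ:
  k1=λy_n ⇒ h·k1=z·y_n;  k2=λ(1+5/14z)y_n ⇒ h·k2=z(1+5/14z)y_n
  y_{n+1}/y_n = 1 − 1/10z + 11/10z(1+5/14z) = 1 + z + 11/28z²
  ⇒ R(z) = 1 + z + 11/28z².

Find x<0 with |R(x)|<1.
x=-0.77: |R|=0.4629
R=1: x+11/28x²=0 ⇒ x=−28/11=-2.5455; min R=1−1/(4·11/28)=0.3636>−1
Confirm numerically:
  x=-1.787: |R|=0.46754 <1
  x=-1.210: |R|=0.36518 <1
  x=-1.052: |R|=0.38278 <1
  x=-2.891: |R|=1.39245 >1
  x=-2.577: |R|=1.03194 >1
Stable set (-2.5455, 0).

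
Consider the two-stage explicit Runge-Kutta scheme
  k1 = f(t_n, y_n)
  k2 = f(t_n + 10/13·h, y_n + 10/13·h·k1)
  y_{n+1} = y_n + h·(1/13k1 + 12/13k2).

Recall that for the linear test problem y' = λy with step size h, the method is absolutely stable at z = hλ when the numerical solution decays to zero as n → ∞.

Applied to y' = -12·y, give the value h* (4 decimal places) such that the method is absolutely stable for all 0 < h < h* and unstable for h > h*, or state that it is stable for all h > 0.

(-1.4083,0); λ=-12 ⇒ h* = (169/120)/12 = 0.1174.

On y'=λy, z=hλ:
  k1=λy_n ⇒ h·k1=z·y_n;  k2=λ(1+10/13z)y_n ⇒ h·k2=z(1+10/13z)y_n
  y_{n+1}/y_n = 1 + 1/13z + 12/13z(1+10/13z) = 1 + z + 120/169z²
  R(z) = 1 + z + 120/169z².

Solve |R(x)|<1 on ℝ⁻.
x=-0.65: |R|=0.6500
R=1: x+120/169x²=0 ⇒ x=−169/120=-1.4083; min R=1−1/(4·120/169)=0.6479>−1
Confirm numerically:
  x=-1.147: |R|=0.78716 <1
  x=-1.081: |R|=0.74875 <1
  x=-1.076: |R|=0.74609 <1
  x=-0.878: |R|=0.66937 <1
  x=-1.652: |R|=1.28583 >1
  x=-1.500: |R|=1.09763 >1
  x=-1.494: |R|=1.09088 >1
Interval (-1.4083, 0).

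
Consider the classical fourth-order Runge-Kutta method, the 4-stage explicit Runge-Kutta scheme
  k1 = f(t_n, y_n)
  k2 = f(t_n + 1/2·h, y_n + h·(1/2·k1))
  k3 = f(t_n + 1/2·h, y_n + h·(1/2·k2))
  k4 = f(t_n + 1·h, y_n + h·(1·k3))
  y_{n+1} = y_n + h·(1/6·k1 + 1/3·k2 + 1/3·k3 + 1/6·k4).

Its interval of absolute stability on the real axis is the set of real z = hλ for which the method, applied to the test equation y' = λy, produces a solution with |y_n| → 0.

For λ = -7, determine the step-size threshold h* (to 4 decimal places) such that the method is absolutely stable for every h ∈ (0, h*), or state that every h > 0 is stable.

On y'=λy, z=hλ:
  order 4, 4-stage ⇒ R(z)=1+z+z^2/2+z^3/6+z^4/24
  (e.g. R(-0.37)=0.69079, |R|=0.69079)

Solve |R(x)|<1 on ℝ⁻.
x=-0.37: |R|=0.6908
|R(-2.44)|=0.5926 |R(-2.33)|=0.5043 |R(-1.71)|=0.2749
Bisect:
  x_lo=-3.6549 |R|=3.3220  x_hi=-0.3361 |R|=0.7146
  mid=-1.99548 |R|=0.33184 →hi
  mid=-2.82517 |R|=1.06180 →lo
  mid=-2.41032 |R|=0.56699 →hi
  mid=-2.61775 |R|=0.77541 →hi
  mid=-2.72146 |R|=0.90795 →hi
  mid=-2.77331 |R|=0.98209 →hi
  mid=-2.79924 |R|=1.02123 →lo
  mid=-2.78628 |R|=1.00148 →lo
  mid=-2.77980 |R|=0.99174 →hi
  ...
  [-2.78547,-2.78526] ⇒ x*=-2.7853
Interval (-2.7853, 0).

(-2.7853,0); λ=-7 ⇒ h* = 0.3979.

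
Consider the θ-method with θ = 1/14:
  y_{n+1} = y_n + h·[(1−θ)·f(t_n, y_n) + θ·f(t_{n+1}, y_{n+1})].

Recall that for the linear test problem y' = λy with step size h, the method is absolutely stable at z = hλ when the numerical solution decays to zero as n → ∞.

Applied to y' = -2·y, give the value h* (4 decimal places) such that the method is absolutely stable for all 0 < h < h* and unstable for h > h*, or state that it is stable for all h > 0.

(-2.3333,0); λ=-2 ⇒ h* = (7/3)/2 = 1.1667.

With y'=λy (z=hλ):
  y_{n+1} = y_n + z·[13/14·y_n + 1/14·y_{n+1}] ⇒ (1 − 1/14z)y_{n+1} = (1 + 13/14z)y_n
  Hence R(z) = (1 + 13/14z)/(1 − 1/14z).

Need |R(x)|<1, x<0.
x=-0.61: |R|=0.4155
R=−1: 1+13/14x = −1+1/14x ⇒ -6/7x=2 ⇒ x=2/(-6/7)=-2.3333
Confirm numerically:
  x=-2.143: |R|=0.85851 <1
  x=-1.401: |R|=0.27355 <1
  x=-1.043: |R|=0.02932 <1
  x=-1.000: |R|=0.06667 <1
  x=-2.921: |R|=1.41676 >1
  x=-2.545: |R|=1.15352 >1
  x=-2.483: |R|=1.10896 >1
So |R|<1 on (-2.3333, 0).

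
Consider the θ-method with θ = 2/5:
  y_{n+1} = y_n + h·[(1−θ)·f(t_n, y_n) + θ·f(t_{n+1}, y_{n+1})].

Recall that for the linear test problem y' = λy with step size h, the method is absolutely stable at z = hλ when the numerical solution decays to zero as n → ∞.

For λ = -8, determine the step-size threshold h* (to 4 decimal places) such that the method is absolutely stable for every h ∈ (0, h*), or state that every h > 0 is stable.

Test eqn y'=λy, z=hλ:
  y_{n+1} = y_n + z·[3/5·y_n + 2/5·y_{n+1}] ⇒ (1 − 2/5z)y_{n+1} = (1 + 3/5z)y_n
  ⇒ R(z) = (1 + 3/5z)/(1 − 2/5z).

Solve |R(x)|<1 on ℝ⁻.
x=-1.55: |R|=0.0432
R=−1: 1+3/5x = −1+2/5x ⇒ -1/5x=2 ⇒ x=2/(-1/5)=-10.0000
Confirm numerically:
  x=-9.922: |R|=0.99686 <1
  x=-9.624: |R|=0.98449 <1
  x=-5.129: |R|=0.68076 <1
  x=-10.337: |R|=1.01313 >1
  x=-10.095: |R|=1.00377 >1
  x=-10.060: |R|=1.00239 >1
Stable set (-10.0000, 0).

(-10.0000,0); λ=-8 ⇒ h* = (10)/8 = 1.2500.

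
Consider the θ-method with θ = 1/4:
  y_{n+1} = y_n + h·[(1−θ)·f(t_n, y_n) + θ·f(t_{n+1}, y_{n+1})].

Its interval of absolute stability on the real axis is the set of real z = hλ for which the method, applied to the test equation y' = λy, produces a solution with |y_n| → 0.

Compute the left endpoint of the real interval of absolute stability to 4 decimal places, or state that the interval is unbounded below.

Test eqn y'=λy, z=hλ:
  y_{n+1} = y_n + z·[3/4·y_n + 1/4·y_{n+1}] ⇒ (1 − 1/4z)y_{n+1} = (1 + 3/4z)y_n
  Hence R(z) = (1 + 3/4z)/(1 − 1/4z).

Solve |R(x)|<1 on ℝ⁻.
x=-0.52: |R|=0.5398
R=−1: 1+3/4x = −1+1/4x ⇒ -1/2x=2 ⇒ x=2/(-1/2)=-4.0000
Confirm numerically:
  x=-2.953: |R|=0.69884 <1
  x=-2.862: |R|=0.66832 <1
  x=-2.205: |R|=0.42143 <1
  x=-1.805: |R|=0.24376 <1
  x=-4.501: |R|=1.11787 >1
  x=-4.347: |R|=1.08314 >1
  x=-4.323: |R|=1.07762 >1
Interval (-4.0000, 0).

z* = -4.0000.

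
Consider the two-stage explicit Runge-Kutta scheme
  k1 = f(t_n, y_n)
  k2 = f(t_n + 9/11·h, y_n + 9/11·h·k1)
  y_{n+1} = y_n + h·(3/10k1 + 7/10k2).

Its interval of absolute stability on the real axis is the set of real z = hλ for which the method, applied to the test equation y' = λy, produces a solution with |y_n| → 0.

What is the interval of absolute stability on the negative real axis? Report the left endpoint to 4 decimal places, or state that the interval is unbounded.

z∈(-1.7460,0).

Set f=λy, z=hλ:
  k1=λy_n ⇒ h·k1=z·y_n;  k2=λ(1+9/11z)y_n ⇒ h·k2=z(1+9/11z)y_n
  y_{n+1}/y_n = 1 + 3/10z + 7/10z(1+9/11z) = 1 + z + 63/110z²
  ⇒ R(z) = 1 + z + 63/110z².

Boundary: |R(x)|=1, x<0.
x=-0.48: |R|=0.6520
R=1: x+63/110x²=0 ⇒ x=−110/63=-1.7460; min R=1−1/(4·63/110)=0.5635>−1
Confirm numerically:
  x=-1.666: |R|=0.92364 <1
  x=-1.399: |R|=0.72194 <1
  x=-1.105: |R|=0.59431 <1
  x=-2.153: |R|=1.50183 >1
  x=-1.875: |R|=1.13849 >1
Stable set (-1.7460, 0).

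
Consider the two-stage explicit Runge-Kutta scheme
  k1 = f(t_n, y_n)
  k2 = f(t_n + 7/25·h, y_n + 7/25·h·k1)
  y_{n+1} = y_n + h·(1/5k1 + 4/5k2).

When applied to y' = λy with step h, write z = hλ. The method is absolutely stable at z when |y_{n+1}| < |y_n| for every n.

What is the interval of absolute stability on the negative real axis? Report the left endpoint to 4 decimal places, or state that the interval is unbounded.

Test eqn y'=λy, z=hλ:
  k1=λy_n ⇒ h·k1=z·y_n;  k2=λ(1+7/25z)y_n ⇒ h·k2=z(1+7/25z)y_n
  y_{n+1}/y_n = 1 + 1/5z + 4/5z(1+7/25z) = 1 + z + 28/125z²
  Hence R(z) = 1 + z + 28/125z².

Find x<0 with |R(x)|<1.
x=-0.38: |R|=0.6523
R=1: x+28/125x²=0 ⇒ x=−125/28=-4.4643; min R=1−1/(4·28/125)=-0.1161>−1
Confirm numerically:
  x=-2.839: |R|=0.03358 <1
  x=-2.815: |R|=0.03997 <1
  x=-2.173: |R|=0.11529 <1
  x=-4.659: |R|=1.20321 >1
  x=-4.628: |R|=1.16972 >1
  x=-4.582: |R|=1.12082 >1
So |R|<1 on (-4.4643, 0).

(-4.4643, 0).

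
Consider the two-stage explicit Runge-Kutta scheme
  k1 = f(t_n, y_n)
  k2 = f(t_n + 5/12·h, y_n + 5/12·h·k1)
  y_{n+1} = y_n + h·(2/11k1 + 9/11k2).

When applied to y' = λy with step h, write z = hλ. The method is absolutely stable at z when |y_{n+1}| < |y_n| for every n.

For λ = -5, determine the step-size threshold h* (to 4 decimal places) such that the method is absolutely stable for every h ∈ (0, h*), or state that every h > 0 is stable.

(-2.9333,0); λ=-5 ⇒ h* = (44/15)/5 = 0.5867.

On y'=λy, z=hλ:
  k1=λy_n ⇒ h·k1=z·y_n;  k2=λ(1+5/12z)y_n ⇒ h·k2=z(1+5/12z)y_n
  y_{n+1}/y_n = 1 + 2/11z + 9/11z(1+5/12z) = 1 + z + 15/44z²
  so R(z) = 1 + z + 15/44z².

Boundary: |R(x)|=1, x<0.
x=-0.32: |R|=0.7149
R=1: x+15/44x²=0 ⇒ x=−44/15=-2.9333; min R=1−1/(4·15/44)=0.2667>−1
Confirm numerically:
  x=-2.739: |R|=0.81854 <1
  x=-1.950: |R|=0.34631 <1
  x=-1.513: |R|=0.26740 <1
  x=-1.471: |R|=0.26667 <1
  x=-3.518: |R|=1.70120 >1
  x=-3.202: |R|=1.29327 >1
  x=-3.159: |R|=1.24303 >1
So |R|<1 on (-2.9333, 0).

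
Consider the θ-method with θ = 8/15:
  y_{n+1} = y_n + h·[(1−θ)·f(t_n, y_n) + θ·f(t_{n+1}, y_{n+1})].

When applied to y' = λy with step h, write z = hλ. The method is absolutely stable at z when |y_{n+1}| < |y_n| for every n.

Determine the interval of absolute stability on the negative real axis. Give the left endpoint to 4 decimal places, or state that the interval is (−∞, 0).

interval (−∞, 0).

Test eqn y'=λy, z=hλ:
  y_{n+1} = y_n + z·[7/15·y_n + 8/15·y_{n+1}] ⇒ (1 − 8/15z)y_{n+1} = (1 + 7/15z)y_n
  R(z) = (1 + 7/15z)/(1 − 8/15z).

Boundary: |R(x)|=1, x<0.
x=-0.43: |R|=0.6502
x=-2: |R|=0.0323
x=-10: |R|=0.5789
x=-100: |R|=0.8405
θ=8/15≥1/2 ⇒ |1+7/15x|<|1−8/15x| ∀x<0 ⇒ unbounded interval.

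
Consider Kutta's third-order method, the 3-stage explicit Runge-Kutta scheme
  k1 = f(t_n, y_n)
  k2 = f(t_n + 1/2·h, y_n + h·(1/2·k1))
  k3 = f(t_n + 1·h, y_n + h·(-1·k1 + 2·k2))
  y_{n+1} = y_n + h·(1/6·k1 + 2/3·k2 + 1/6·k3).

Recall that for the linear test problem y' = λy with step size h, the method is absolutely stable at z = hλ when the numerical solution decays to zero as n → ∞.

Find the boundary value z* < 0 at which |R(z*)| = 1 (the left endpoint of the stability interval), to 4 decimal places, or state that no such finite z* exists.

On y'=λy, z=hλ:
  order 3, 3-stage ⇒ R(z)=1+z+z^2/2+z^3/6
  (e.g. R(-0.95)=0.35835, |R|=0.35835)

Solve |R(x)|<1 on ℝ⁻.
x=-0.95: |R|=0.3584
|R(-2.77)|=1.4759 |R(-2.25)|=0.6172 |R(-1.54)|=0.0371
Bisect:
  x_lo=-2.8283 |R|=1.5994  x_hi=-0.1066 |R|=0.8989
  mid=-1.46744 |R|=0.08259 →hi
  mid=-2.14787 |R|=0.49267 →hi
  mid=-2.48808 |R|=0.95990 →hi
  mid=-2.65819 |R|=1.25564 →lo
  mid=-2.57313 |R|=1.10208 →lo
  mid=-2.53061 |R|=1.02961 →lo
  mid=-2.50934 |R|=0.99441 →hi
  ...
  [-2.51283,-2.51266] ⇒ x*=-2.5127
Interval (-2.5127, 0).

z* = -2.5127.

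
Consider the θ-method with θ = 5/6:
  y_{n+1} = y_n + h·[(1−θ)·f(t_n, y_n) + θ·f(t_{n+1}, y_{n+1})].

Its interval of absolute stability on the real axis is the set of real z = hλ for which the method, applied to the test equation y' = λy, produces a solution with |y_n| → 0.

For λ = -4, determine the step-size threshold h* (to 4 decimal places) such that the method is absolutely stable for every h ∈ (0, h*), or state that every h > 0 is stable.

Set f=λy, z=hλ:
  y_{n+1} = y_n + z·[1/6·y_n + 5/6·y_{n+1}] ⇒ (1 − 5/6z)y_{n+1} = (1 + 1/6z)y_n
  R(z) = (1 + 1/6z)/(1 − 5/6z).

Need |R(x)|<1, x<0.
x=-1.73: |R|=0.2915
x=-2: |R|=0.2500
x=-10: |R|=0.0714
x=-100: |R|=0.1858
θ=5/6≥1/2 ⇒ |1+1/6x|<|1−5/6x| ∀x<0 ⇒ unbounded interval.

unbounded; (−∞, 0). Any h>0 works for λ=-4.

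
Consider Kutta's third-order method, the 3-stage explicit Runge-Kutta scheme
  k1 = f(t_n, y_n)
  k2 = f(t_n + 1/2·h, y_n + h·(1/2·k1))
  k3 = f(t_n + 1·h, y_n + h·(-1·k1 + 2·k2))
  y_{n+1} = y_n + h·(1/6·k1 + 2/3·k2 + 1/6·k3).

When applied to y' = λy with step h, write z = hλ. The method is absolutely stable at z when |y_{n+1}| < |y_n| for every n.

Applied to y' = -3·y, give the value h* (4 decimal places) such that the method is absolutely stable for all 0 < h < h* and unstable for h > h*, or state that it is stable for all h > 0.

With y'=λy (z=hλ):
  order 3, 3-stage ⇒ R(z)=1+z+z^2/2+z^3/6
  (e.g. R(-0.93)=0.36839, |R|=0.36839)

Need |R(x)|<1, x<0.
x=-0.93: |R|=0.3684
|R(-2.13)|=0.4721 |R(-1.58)|=0.0108 |R(-0.91)|=0.3785
Bisect:
  x_lo=-3.1355 |R|=2.3575  x_hi=-0.3721 |R|=0.6886
  mid=-1.75376 |R|=0.11492 →hi
  mid=-2.44462 |R|=0.89145 →hi
  mid=-2.79005 |R|=1.51766 →lo
  mid=-2.61733 |R|=1.18043 →lo
  mid=-2.53098 |R|=1.03023 →lo
  mid=-2.48780 |R|=0.95945 →hi
  mid=-2.50939 |R|=0.99449 →hi
  mid=-2.52018 |R|=1.01227 →lo
  mid=-2.51478 |R|=1.00336 →lo
  ...
  [-2.51276,-2.51259] ⇒ x*=-2.5127
Interval (-2.5127, 0).

(-2.5127,0); λ=-3 ⇒ h* = 0.8376.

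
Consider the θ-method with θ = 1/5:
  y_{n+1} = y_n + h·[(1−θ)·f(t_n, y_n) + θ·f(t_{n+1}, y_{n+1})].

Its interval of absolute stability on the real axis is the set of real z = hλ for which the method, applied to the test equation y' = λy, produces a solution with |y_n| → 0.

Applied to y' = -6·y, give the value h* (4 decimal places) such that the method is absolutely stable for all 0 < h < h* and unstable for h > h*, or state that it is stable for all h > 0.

Test eqn y'=λy, z=hλ:
  y_{n+1} = y_n + z·[4/5·y_n + 1/5·y_{n+1}] ⇒ (1 − 1/5z)y_{n+1} = (1 + 4/5z)y_n
  R(z) = (1 + 4/5z)/(1 − 1/5z).

Find x<0 with |R(x)|<1.
x=-0.75: |R|=0.3478
R=−1: 1+4/5x = −1+1/5x ⇒ -3/5x=2 ⇒ x=2/(-3/5)=-3.3333
Confirm numerically:
  x=-3.273: |R|=0.97812 <1
  x=-2.773: |R|=0.78374 <1
  x=-1.784: |R|=0.31486 <1
  x=-1.654: |R|=0.24286 <1
  x=-3.866: |R|=1.18024 >1
  x=-3.721: |R|=1.13336 >1
So |R|<1 on (-3.3333, 0).

(-3.3333,0); λ=-6 ⇒ h* = (10/3)/6 = 0.5556.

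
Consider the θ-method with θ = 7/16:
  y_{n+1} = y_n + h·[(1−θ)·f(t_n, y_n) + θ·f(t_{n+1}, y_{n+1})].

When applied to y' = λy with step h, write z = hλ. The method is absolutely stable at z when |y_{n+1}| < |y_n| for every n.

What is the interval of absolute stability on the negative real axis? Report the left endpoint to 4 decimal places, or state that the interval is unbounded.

(-16.0000, 0).

Set f=λy, z=hλ:
  y_{n+1} = y_n + z·[9/16·y_n + 7/16·y_{n+1}] ⇒ (1 − 7/16z)y_{n+1} = (1 + 9/16z)y_n
  so R(z) = (1 + 9/16z)/(1 − 7/16z).

Find x<0 with |R(x)|<1.
x=-0.97: |R|=0.3190
R=−1: 1+9/16x = −1+7/16x ⇒ -1/8x=2 ⇒ x=2/(-1/8)=-16.0000
Confirm numerically:
  x=-14.356: |R|=0.97177 <1
  x=-9.429: |R|=0.83974 <1
  x=-7.703: |R|=0.76268 <1
  x=-7.239: |R|=0.73719 <1
  x=-16.569: |R|=1.00862 >1
  x=-16.427: |R|=1.00652 >1
  x=-16.234: |R|=1.00361 >1
Interval (-16.0000, 0).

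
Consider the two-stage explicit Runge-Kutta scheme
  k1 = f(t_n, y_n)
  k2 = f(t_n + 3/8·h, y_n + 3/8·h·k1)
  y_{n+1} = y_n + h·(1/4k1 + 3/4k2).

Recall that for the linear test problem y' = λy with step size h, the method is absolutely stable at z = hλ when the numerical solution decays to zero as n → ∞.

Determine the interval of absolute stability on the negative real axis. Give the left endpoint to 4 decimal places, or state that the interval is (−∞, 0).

(-3.5556, 0).

On y'=λy, z=hλ:
  k1=λy_n ⇒ h·k1=z·y_n;  k2=λ(1+3/8z)y_n ⇒ h·k2=z(1+3/8z)y_n
  y_{n+1}/y_n = 1 + 1/4z + 3/4z(1+3/8z) = 1 + z + 9/32z²
  R(z) = 1 + z + 9/32z².

Boundary: |R(x)|=1, x<0.
x=-1.59: |R|=0.1210
R=1: x+9/32x²=0 ⇒ x=−32/9=-3.5556; min R=1−1/(4·9/32)=0.1111>−1
Confirm numerically:
  x=-3.401: |R|=0.85216 <1
  x=-2.002: |R|=0.12525 <1
  x=-1.479: |R|=0.13622 <1
  x=-3.772: |R|=1.22962 >1
  x=-3.604: |R|=1.04910 >1
So |R|<1 on (-3.5556, 0).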